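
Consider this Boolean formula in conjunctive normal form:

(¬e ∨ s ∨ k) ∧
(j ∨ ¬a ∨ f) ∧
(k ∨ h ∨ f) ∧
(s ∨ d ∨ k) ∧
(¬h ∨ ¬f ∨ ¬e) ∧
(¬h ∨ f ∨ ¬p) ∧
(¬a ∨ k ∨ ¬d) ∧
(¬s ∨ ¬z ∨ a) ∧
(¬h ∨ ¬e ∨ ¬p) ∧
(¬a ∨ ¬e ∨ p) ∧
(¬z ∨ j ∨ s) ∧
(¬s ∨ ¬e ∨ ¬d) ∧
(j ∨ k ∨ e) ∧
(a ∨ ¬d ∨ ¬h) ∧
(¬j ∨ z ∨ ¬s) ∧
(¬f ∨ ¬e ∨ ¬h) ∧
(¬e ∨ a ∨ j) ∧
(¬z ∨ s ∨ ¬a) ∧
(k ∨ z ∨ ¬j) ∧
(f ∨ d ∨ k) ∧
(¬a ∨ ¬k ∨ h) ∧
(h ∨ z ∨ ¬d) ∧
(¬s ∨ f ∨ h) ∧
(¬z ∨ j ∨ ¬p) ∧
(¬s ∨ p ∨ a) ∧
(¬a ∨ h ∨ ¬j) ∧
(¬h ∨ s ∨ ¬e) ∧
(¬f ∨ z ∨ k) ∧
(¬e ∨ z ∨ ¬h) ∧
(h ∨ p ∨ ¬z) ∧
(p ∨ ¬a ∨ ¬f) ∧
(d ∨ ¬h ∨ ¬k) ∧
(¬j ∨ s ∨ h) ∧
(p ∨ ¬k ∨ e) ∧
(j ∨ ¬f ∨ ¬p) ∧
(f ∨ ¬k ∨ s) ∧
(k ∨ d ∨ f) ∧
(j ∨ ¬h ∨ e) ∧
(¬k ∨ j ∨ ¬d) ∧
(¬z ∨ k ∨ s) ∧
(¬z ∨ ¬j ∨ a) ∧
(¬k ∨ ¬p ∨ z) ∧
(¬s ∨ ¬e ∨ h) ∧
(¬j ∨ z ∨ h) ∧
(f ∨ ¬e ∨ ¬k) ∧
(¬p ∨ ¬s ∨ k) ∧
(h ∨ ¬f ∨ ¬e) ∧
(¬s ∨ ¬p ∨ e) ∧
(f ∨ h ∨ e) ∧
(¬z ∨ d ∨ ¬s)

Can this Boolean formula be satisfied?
No

No, the formula is not satisfiable.

No assignment of truth values to the variables can make all 50 clauses true simultaneously.

The formula is UNSAT (unsatisfiable).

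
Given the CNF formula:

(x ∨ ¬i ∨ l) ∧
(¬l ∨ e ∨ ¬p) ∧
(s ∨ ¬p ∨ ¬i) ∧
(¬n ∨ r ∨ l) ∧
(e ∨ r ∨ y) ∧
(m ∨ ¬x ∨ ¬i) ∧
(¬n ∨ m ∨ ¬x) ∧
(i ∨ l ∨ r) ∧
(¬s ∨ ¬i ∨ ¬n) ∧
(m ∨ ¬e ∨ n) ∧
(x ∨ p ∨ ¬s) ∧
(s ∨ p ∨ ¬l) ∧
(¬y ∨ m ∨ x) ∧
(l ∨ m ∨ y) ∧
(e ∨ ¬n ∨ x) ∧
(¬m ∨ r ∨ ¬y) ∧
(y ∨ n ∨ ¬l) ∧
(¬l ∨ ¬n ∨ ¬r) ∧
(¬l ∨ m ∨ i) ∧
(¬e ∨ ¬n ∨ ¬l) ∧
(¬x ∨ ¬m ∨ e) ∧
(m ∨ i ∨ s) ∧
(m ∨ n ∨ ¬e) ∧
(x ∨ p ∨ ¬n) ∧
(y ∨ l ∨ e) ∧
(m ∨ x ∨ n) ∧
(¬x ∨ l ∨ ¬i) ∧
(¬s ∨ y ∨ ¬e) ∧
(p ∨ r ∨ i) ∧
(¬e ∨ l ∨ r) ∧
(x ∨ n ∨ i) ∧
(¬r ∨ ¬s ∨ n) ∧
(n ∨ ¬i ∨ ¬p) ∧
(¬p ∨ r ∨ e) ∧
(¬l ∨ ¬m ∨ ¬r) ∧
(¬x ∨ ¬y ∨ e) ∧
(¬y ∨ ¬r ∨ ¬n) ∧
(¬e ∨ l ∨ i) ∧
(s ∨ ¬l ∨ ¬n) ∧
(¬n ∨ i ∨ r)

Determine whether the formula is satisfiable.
No

No, the formula is not satisfiable.

No assignment of truth values to the variables can make all 40 clauses true simultaneously.

The formula is UNSAT (unsatisfiable).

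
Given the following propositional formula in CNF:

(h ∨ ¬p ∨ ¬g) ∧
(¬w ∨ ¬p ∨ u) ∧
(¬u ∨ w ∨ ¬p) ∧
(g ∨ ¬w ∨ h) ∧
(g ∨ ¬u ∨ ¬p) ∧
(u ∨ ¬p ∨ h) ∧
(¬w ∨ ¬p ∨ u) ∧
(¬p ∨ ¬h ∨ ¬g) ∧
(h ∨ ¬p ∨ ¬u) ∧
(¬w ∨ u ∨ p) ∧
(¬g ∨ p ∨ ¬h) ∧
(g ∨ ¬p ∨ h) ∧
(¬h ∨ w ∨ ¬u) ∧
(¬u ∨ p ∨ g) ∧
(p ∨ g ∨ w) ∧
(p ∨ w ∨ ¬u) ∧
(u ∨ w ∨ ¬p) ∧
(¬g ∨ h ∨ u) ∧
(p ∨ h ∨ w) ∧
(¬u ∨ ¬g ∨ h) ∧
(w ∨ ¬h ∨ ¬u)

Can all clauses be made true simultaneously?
No

No, the formula is not satisfiable.

No assignment of truth values to the variables can make all 21 clauses true simultaneously.

The formula is UNSAT (unsatisfiable).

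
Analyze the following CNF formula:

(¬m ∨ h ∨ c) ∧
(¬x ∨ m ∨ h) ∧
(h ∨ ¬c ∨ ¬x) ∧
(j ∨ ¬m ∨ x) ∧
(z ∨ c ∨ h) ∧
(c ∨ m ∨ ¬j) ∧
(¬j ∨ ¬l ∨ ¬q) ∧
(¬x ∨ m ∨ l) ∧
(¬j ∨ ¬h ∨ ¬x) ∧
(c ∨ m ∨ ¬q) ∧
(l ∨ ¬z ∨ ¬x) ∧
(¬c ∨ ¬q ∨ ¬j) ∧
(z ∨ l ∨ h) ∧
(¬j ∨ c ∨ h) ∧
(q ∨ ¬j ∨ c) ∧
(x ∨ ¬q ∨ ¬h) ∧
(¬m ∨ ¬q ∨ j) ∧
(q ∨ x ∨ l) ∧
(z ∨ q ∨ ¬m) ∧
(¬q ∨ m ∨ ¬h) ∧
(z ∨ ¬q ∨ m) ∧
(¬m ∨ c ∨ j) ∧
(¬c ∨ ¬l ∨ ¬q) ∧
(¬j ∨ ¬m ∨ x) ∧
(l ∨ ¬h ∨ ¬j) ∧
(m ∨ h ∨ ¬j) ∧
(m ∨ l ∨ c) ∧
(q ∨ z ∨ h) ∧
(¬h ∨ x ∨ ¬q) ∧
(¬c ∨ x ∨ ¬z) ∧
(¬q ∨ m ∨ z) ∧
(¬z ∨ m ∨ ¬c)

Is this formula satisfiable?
Yes

Yes, the formula is satisfiable.

One satisfying assignment is: l=True, x=False, h=True, j=False, c=False, m=False, q=False, z=False

Verification: With this assignment, all 32 clauses evaluate to true.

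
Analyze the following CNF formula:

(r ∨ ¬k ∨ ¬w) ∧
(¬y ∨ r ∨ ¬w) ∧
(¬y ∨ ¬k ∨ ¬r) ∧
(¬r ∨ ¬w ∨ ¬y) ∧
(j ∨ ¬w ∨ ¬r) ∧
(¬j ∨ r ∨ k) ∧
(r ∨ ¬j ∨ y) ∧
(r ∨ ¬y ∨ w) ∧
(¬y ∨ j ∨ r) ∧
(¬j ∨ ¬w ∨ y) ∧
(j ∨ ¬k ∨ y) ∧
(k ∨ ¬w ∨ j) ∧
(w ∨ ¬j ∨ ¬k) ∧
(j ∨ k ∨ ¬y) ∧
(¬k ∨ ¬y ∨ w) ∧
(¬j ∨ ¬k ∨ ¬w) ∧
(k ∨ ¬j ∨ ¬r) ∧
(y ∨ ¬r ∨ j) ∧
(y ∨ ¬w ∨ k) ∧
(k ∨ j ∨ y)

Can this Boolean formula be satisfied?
No

No, the formula is not satisfiable.

No assignment of truth values to the variables can make all 20 clauses true simultaneously.

The formula is UNSAT (unsatisfiable).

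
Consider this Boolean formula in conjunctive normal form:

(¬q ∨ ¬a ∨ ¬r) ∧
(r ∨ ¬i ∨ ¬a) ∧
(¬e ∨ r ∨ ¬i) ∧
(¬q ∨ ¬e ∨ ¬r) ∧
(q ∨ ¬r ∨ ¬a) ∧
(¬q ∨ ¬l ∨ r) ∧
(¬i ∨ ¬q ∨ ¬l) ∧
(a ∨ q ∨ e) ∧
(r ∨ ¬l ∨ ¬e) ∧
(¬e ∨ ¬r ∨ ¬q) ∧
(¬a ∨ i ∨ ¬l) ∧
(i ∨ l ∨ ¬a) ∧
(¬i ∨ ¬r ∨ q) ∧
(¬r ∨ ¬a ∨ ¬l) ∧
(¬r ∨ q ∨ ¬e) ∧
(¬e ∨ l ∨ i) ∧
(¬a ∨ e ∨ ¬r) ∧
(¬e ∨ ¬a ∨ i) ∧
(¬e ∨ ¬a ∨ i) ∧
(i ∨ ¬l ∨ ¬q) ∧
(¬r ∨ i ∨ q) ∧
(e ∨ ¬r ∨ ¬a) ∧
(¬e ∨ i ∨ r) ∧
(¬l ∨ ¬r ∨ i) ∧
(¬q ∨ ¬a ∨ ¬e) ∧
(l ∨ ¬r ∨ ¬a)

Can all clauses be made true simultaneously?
Yes

Yes, the formula is satisfiable.

One satisfying assignment is: e=False, q=True, i=False, a=False, r=False, l=False

Verification: With this assignment, all 26 clauses evaluate to true.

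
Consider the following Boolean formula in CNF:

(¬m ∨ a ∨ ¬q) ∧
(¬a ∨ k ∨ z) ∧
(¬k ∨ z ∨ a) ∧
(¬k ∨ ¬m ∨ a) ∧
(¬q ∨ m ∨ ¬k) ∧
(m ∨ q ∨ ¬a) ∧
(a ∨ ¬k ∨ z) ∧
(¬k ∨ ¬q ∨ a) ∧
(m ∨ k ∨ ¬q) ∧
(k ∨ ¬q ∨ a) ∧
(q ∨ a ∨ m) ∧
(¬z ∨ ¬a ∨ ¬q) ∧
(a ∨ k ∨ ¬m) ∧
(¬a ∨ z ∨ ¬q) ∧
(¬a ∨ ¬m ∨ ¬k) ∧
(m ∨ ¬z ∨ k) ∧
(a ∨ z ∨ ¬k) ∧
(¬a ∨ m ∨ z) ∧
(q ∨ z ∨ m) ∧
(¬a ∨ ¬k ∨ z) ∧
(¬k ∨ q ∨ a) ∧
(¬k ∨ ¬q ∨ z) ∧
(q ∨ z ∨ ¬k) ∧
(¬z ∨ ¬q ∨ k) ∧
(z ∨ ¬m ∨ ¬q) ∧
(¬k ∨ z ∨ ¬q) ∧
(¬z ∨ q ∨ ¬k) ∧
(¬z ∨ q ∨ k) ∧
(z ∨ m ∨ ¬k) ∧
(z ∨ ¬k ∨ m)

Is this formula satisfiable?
No

No, the formula is not satisfiable.

No assignment of truth values to the variables can make all 30 clauses true simultaneously.

The formula is UNSAT (unsatisfiable).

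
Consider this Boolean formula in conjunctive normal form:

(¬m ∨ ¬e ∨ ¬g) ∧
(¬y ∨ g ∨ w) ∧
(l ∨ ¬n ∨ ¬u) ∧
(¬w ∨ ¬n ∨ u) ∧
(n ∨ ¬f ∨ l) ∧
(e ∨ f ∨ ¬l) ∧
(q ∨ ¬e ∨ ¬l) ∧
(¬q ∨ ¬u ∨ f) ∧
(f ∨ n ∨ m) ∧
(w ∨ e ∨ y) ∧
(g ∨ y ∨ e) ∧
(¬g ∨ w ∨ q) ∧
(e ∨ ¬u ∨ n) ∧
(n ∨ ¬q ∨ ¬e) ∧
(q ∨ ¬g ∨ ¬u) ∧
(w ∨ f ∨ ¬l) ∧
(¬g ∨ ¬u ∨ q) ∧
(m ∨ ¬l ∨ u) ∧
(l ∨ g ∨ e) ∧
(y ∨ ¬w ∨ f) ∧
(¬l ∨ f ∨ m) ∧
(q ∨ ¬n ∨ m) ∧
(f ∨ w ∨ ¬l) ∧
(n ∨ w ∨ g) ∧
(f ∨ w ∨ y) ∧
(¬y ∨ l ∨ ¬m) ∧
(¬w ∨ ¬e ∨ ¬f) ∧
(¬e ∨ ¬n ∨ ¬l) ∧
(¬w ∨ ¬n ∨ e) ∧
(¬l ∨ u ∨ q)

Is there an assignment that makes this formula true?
Yes

Yes, the formula is satisfiable.

One satisfying assignment is: m=True, w=False, q=False, u=False, g=False, y=False, e=True, f=True, l=False, n=True

Verification: With this assignment, all 30 clauses evaluate to true.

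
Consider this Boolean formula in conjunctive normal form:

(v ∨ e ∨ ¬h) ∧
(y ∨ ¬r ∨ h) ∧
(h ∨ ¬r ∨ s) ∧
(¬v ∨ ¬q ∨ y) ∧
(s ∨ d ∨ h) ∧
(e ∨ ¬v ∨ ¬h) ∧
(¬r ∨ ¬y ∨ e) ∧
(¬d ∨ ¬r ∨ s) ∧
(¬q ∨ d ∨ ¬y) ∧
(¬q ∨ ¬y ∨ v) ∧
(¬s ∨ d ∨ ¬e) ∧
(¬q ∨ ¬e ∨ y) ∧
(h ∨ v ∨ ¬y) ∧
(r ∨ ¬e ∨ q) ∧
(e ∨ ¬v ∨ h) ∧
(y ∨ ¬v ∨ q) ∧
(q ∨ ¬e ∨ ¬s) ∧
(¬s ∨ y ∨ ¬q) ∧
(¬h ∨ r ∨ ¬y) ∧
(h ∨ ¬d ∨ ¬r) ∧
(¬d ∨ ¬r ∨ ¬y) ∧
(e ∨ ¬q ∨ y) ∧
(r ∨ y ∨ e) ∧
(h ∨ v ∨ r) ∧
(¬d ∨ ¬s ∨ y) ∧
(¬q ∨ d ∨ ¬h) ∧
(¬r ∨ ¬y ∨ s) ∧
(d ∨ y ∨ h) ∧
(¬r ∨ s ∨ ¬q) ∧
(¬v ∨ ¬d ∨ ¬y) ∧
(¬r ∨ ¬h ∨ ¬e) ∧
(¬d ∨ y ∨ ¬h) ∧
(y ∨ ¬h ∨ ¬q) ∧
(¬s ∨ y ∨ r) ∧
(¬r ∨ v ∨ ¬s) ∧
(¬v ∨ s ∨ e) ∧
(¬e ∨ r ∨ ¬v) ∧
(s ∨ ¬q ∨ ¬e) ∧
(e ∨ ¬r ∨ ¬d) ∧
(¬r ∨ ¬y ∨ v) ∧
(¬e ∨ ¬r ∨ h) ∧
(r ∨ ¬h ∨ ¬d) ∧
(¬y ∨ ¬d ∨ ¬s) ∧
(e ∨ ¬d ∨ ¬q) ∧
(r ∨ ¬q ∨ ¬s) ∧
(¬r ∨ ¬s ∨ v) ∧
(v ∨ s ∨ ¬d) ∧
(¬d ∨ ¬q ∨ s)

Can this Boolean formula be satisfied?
No

No, the formula is not satisfiable.

No assignment of truth values to the variables can make all 48 clauses true simultaneously.

The formula is UNSAT (unsatisfiable).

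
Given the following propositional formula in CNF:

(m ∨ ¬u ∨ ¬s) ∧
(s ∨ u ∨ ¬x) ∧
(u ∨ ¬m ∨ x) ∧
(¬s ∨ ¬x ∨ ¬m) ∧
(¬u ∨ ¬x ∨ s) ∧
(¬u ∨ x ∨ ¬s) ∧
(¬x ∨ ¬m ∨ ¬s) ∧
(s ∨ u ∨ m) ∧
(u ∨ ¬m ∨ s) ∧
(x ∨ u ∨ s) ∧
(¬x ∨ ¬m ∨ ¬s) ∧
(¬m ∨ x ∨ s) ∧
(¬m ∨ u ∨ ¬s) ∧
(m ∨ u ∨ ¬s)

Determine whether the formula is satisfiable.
Yes

Yes, the formula is satisfiable.

One satisfying assignment is: x=False, u=True, m=False, s=False

Verification: With this assignment, all 14 clauses evaluate to true.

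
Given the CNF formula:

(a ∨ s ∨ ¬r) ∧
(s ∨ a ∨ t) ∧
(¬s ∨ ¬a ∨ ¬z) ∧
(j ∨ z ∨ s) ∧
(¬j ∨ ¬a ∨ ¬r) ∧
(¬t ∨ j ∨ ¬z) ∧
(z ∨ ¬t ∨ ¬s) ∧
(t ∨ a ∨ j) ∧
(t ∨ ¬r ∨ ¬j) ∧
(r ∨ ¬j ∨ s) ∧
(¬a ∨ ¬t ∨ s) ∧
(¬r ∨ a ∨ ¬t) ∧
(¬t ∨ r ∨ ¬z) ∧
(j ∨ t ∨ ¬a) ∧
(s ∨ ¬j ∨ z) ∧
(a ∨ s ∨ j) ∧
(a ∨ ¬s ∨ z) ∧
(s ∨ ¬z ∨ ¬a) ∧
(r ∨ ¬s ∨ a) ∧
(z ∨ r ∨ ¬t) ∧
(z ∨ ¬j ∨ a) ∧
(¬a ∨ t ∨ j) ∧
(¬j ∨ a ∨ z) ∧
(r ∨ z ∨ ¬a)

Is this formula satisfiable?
No

No, the formula is not satisfiable.

No assignment of truth values to the variables can make all 24 clauses true simultaneously.

The formula is UNSAT (unsatisfiable).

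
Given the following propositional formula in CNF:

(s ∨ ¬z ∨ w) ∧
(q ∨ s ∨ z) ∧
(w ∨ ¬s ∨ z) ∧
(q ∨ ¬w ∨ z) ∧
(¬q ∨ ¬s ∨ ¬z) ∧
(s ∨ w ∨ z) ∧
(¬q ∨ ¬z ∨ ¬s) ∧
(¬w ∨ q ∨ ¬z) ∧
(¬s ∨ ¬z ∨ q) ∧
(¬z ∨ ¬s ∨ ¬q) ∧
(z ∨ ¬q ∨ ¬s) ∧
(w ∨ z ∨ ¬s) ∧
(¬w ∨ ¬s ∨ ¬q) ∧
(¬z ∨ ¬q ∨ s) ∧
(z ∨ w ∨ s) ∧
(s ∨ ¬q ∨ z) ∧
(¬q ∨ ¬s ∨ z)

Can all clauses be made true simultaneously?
No

No, the formula is not satisfiable.

No assignment of truth values to the variables can make all 17 clauses true simultaneously.

The formula is UNSAT (unsatisfiable).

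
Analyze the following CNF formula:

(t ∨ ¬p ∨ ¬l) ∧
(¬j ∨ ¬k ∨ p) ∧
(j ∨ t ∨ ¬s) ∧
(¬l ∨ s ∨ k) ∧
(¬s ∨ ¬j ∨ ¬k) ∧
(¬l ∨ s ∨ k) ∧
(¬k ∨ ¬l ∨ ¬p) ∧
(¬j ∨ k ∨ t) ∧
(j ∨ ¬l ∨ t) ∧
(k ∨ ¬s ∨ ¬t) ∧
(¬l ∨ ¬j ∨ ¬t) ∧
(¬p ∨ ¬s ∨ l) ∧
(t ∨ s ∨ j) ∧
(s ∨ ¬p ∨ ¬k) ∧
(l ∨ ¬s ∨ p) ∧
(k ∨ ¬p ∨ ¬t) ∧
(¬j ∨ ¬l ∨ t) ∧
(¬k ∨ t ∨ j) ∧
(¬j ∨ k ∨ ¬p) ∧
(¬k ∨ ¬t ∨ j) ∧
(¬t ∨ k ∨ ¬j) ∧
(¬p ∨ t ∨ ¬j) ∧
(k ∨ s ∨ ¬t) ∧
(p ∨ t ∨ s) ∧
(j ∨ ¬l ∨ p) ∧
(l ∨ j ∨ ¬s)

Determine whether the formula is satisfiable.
No

No, the formula is not satisfiable.

No assignment of truth values to the variables can make all 26 clauses true simultaneously.

The formula is UNSAT (unsatisfiable).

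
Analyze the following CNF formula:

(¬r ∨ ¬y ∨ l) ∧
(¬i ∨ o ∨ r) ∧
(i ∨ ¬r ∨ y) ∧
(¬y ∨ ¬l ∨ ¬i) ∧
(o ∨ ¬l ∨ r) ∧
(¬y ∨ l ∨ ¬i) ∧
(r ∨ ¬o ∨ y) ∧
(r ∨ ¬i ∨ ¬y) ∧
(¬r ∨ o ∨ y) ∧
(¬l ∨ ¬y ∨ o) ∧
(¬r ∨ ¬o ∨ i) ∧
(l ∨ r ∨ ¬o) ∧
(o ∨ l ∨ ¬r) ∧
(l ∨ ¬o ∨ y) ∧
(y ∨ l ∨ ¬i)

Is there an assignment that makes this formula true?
Yes

Yes, the formula is satisfiable.

One satisfying assignment is: i=False, o=False, r=False, y=False, l=False

Verification: With this assignment, all 15 clauses evaluate to true.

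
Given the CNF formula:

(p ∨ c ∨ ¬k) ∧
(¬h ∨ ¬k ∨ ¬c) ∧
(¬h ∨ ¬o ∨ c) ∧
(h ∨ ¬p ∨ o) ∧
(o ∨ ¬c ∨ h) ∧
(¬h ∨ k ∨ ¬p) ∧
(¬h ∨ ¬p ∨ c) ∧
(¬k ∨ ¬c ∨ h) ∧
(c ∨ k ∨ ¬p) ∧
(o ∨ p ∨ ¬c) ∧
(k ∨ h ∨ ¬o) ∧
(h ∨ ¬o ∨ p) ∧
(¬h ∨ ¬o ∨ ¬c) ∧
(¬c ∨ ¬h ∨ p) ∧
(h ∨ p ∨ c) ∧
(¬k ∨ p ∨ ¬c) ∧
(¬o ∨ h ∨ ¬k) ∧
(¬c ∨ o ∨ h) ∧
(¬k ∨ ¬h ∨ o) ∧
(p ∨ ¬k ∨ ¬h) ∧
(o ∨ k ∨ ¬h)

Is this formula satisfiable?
No

No, the formula is not satisfiable.

No assignment of truth values to the variables can make all 21 clauses true simultaneously.

The formula is UNSAT (unsatisfiable).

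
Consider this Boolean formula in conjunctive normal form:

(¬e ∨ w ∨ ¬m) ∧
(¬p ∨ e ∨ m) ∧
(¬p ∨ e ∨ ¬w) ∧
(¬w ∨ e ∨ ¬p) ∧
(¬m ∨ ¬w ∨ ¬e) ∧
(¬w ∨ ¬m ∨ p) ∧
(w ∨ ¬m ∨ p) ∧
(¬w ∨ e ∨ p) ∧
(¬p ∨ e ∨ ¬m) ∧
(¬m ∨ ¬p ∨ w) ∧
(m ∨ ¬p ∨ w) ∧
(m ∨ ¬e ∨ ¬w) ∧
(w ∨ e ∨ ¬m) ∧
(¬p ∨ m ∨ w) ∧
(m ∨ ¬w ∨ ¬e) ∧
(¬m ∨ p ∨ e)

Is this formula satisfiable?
Yes

Yes, the formula is satisfiable.

One satisfying assignment is: e=False, m=False, w=False, p=False

Verification: With this assignment, all 16 clauses evaluate to true.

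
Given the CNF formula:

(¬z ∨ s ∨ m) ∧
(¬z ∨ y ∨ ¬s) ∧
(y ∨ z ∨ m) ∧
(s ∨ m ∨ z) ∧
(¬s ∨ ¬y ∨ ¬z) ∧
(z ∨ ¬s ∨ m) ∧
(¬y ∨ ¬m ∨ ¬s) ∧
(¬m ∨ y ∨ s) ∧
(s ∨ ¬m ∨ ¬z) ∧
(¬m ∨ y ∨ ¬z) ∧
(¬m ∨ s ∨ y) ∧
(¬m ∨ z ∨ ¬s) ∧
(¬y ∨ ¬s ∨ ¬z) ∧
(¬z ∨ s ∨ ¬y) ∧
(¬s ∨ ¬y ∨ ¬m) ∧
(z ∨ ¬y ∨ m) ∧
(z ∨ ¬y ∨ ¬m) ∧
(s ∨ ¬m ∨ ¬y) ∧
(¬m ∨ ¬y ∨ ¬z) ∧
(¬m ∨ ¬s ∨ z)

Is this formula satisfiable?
No

No, the formula is not satisfiable.

No assignment of truth values to the variables can make all 20 clauses true simultaneously.

The formula is UNSAT (unsatisfiable).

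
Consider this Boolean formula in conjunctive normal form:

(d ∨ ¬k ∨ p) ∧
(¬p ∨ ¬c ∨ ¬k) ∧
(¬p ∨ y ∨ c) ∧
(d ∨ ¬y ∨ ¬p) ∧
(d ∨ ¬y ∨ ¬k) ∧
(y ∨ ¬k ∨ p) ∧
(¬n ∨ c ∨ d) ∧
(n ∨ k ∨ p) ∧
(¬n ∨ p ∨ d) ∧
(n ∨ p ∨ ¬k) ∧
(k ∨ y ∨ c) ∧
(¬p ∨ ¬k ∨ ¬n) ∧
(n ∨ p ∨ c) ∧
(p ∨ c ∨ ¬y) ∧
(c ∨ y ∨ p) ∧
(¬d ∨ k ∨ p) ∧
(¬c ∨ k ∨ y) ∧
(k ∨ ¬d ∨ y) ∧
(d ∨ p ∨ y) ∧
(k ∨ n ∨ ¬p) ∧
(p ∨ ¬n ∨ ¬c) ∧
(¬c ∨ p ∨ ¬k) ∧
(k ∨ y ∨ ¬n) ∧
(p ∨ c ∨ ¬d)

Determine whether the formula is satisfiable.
Yes

Yes, the formula is satisfiable.

One satisfying assignment is: n=True, p=True, d=True, k=False, y=True, c=True

Verification: With this assignment, all 24 clauses evaluate to true.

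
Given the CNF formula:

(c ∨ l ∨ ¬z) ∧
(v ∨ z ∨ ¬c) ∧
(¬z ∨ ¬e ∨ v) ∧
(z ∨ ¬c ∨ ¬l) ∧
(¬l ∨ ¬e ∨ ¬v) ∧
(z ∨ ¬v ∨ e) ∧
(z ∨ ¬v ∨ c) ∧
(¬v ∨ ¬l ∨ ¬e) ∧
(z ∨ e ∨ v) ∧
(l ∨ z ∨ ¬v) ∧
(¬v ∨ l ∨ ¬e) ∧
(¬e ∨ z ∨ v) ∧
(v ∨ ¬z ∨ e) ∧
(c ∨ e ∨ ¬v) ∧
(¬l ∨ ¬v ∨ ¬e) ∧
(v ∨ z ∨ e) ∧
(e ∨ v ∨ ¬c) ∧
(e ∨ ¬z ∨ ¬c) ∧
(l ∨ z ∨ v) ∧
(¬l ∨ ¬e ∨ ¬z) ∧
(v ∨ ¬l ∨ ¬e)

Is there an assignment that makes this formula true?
No

No, the formula is not satisfiable.

No assignment of truth values to the variables can make all 21 clauses true simultaneously.

The formula is UNSAT (unsatisfiable).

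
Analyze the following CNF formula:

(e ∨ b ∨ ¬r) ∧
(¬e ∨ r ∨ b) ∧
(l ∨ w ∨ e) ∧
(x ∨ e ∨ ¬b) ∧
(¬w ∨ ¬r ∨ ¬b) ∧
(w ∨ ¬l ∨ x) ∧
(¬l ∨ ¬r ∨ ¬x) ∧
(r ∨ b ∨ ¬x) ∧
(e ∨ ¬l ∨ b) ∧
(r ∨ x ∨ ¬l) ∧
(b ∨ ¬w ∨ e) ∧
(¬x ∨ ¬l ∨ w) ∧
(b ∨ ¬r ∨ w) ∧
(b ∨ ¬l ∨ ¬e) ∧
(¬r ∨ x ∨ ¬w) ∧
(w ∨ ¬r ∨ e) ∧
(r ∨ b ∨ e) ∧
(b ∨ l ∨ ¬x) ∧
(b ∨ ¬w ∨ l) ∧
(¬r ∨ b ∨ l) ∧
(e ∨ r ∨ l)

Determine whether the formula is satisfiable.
Yes

Yes, the formula is satisfiable.

One satisfying assignment is: x=False, r=False, l=False, w=False, e=True, b=True

Verification: With this assignment, all 21 clauses evaluate to true.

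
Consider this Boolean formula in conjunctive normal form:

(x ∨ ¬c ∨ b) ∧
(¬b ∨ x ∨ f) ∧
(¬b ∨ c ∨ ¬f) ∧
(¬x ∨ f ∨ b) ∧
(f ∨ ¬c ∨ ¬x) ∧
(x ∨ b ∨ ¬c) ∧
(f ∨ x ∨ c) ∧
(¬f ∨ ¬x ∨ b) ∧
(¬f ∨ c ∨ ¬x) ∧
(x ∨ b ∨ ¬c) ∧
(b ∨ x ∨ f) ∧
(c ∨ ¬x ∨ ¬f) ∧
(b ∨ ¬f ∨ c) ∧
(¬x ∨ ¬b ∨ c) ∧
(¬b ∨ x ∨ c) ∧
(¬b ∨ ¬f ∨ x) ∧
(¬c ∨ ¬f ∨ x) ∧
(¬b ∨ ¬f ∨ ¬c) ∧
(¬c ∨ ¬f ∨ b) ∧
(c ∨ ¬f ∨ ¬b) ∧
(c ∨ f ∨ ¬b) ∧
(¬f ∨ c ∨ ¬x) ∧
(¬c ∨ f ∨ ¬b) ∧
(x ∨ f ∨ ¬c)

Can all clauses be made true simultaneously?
No

No, the formula is not satisfiable.

No assignment of truth values to the variables can make all 24 clauses true simultaneously.

The formula is UNSAT (unsatisfiable).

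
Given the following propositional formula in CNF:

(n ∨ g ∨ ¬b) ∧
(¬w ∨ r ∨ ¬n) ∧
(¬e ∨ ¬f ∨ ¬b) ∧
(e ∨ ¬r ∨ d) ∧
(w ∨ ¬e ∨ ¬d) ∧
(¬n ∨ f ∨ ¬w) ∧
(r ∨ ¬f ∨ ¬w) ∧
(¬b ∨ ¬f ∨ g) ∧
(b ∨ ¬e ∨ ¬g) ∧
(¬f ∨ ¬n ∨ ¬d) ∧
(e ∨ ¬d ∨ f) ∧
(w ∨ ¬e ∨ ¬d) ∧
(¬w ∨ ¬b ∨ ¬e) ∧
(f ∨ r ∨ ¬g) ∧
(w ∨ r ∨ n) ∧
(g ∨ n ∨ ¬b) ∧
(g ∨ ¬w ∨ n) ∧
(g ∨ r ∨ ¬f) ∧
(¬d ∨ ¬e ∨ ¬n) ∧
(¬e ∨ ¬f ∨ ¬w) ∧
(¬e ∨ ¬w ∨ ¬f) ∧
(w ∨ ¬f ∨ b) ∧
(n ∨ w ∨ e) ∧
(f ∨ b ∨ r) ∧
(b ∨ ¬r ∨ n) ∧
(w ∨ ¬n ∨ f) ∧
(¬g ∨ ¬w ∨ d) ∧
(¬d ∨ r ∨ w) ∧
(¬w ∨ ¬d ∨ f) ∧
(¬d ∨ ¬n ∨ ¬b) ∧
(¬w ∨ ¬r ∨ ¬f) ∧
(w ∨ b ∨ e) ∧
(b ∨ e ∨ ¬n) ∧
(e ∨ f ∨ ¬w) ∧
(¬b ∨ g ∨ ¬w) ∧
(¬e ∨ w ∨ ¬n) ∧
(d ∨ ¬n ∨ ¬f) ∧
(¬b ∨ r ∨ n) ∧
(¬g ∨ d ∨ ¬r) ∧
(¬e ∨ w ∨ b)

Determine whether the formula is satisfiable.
No

No, the formula is not satisfiable.

No assignment of truth values to the variables can make all 40 clauses true simultaneously.

The formula is UNSAT (unsatisfiable).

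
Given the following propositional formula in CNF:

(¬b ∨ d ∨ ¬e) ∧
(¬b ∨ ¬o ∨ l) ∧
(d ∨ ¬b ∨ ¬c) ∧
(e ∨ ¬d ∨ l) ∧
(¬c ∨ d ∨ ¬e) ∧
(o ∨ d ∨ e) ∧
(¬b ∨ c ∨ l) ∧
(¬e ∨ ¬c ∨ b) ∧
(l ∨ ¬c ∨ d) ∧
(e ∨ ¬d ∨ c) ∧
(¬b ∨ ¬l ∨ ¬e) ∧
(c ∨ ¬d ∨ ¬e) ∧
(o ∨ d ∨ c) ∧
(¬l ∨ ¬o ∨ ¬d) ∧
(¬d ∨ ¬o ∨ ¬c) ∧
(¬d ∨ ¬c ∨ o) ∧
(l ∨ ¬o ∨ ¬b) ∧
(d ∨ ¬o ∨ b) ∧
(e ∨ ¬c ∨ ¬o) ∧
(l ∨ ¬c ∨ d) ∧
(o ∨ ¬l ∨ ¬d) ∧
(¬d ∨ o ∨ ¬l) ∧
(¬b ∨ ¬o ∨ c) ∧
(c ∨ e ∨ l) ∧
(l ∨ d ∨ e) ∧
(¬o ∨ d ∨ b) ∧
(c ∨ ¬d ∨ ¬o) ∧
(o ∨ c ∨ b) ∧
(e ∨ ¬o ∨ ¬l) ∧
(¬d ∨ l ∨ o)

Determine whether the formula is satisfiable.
No

No, the formula is not satisfiable.

No assignment of truth values to the variables can make all 30 clauses true simultaneously.

The formula is UNSAT (unsatisfiable).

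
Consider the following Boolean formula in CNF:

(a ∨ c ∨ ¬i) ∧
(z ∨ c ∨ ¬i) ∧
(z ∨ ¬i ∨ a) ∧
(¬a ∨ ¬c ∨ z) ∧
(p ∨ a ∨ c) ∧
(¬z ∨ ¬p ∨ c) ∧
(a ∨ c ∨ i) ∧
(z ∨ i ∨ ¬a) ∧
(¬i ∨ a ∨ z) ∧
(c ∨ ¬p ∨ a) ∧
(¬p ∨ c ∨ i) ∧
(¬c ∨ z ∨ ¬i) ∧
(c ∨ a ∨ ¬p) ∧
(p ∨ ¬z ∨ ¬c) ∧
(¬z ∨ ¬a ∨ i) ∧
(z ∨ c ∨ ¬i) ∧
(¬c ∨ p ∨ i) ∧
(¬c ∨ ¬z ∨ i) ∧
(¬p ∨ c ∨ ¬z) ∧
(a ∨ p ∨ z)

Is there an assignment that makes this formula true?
Yes

Yes, the formula is satisfiable.

One satisfying assignment is: a=False, p=True, z=False, c=True, i=False

Verification: With this assignment, all 20 clauses evaluate to true.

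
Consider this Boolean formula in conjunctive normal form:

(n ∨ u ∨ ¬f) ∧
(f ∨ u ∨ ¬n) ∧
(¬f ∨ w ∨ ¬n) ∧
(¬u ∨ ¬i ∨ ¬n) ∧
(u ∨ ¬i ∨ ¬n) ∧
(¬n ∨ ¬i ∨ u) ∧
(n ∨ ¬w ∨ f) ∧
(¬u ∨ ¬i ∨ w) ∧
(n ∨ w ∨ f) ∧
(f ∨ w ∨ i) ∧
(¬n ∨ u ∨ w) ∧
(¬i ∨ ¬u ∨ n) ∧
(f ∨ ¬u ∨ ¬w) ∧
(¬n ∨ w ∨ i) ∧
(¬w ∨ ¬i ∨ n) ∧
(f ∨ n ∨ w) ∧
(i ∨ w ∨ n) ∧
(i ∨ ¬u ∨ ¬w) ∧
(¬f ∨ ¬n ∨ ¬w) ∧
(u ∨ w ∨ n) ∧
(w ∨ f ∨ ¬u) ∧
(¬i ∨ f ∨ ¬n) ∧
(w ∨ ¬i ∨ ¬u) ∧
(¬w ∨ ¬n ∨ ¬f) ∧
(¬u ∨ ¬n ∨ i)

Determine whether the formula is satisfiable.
No

No, the formula is not satisfiable.

No assignment of truth values to the variables can make all 25 clauses true simultaneously.

The formula is UNSAT (unsatisfiable).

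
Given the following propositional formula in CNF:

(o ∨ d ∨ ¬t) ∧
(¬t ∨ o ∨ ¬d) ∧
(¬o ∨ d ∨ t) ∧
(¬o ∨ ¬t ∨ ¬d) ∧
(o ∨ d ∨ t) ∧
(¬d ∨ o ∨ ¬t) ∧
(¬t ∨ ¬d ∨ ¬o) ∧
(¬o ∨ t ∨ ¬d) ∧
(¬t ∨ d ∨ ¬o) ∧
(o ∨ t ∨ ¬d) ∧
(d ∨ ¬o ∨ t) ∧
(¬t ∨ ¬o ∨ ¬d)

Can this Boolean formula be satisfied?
No

No, the formula is not satisfiable.

No assignment of truth values to the variables can make all 12 clauses true simultaneously.

The formula is UNSAT (unsatisfiable).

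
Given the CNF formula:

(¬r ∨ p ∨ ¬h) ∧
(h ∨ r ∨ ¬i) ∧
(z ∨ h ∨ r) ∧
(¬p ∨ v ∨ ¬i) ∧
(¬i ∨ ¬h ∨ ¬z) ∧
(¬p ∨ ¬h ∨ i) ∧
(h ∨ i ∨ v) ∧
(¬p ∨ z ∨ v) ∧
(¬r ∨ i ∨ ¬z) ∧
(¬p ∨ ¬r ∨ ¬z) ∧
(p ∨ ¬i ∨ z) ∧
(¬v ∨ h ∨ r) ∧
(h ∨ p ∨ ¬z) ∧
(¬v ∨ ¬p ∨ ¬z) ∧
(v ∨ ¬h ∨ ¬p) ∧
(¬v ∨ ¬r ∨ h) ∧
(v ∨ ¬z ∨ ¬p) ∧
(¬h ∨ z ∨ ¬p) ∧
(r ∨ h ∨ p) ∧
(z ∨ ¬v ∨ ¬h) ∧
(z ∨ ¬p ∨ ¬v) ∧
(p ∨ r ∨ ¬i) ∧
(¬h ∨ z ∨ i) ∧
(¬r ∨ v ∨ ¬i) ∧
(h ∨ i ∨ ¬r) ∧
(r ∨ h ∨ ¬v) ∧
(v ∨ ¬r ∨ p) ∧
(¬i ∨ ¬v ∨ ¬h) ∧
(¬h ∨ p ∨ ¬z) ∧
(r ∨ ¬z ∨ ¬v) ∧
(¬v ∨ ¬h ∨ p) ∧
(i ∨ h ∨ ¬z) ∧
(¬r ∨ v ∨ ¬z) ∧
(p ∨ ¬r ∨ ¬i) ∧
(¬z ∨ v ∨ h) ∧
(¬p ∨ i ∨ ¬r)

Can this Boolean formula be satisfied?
No

No, the formula is not satisfiable.

No assignment of truth values to the variables can make all 36 clauses true simultaneously.

The formula is UNSAT (unsatisfiable).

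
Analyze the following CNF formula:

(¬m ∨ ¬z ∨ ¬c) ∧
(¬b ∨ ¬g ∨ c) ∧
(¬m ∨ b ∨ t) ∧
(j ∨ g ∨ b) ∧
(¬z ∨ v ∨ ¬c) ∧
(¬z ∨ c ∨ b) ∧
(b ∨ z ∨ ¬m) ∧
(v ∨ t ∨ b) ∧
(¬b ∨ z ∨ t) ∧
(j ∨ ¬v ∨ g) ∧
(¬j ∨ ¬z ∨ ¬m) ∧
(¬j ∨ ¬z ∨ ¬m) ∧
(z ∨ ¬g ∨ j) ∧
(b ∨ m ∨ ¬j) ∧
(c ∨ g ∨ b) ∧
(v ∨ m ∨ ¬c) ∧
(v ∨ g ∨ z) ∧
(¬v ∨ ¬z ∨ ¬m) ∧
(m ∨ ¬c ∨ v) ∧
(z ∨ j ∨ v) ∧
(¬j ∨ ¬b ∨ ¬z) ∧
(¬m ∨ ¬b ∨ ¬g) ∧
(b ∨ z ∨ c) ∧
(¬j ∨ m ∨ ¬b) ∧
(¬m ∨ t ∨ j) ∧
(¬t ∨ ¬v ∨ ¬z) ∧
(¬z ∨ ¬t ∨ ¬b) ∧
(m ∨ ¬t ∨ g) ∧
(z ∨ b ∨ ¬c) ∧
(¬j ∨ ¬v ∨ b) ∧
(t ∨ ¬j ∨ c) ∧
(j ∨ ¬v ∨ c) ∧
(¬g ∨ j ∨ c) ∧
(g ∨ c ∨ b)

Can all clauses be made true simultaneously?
Yes

Yes, the formula is satisfiable.

One satisfying assignment is: g=False, z=True, t=False, b=True, j=False, m=False, c=False, v=False

Verification: With this assignment, all 34 clauses evaluate to true.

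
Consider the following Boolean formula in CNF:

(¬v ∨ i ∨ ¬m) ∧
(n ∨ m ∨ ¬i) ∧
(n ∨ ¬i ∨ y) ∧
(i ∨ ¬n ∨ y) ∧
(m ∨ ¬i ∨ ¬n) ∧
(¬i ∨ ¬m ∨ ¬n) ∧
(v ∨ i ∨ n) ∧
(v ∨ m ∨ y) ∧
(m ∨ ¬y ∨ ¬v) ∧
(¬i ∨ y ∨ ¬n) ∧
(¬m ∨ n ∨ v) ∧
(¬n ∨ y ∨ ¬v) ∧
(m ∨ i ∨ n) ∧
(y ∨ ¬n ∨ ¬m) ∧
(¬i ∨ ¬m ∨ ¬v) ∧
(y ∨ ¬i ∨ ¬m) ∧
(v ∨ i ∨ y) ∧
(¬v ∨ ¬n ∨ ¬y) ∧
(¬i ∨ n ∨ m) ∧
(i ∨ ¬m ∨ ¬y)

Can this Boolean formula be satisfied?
Yes

Yes, the formula is satisfiable.

One satisfying assignment is: y=True, i=False, m=False, n=True, v=False

Verification: With this assignment, all 20 clauses evaluate to true.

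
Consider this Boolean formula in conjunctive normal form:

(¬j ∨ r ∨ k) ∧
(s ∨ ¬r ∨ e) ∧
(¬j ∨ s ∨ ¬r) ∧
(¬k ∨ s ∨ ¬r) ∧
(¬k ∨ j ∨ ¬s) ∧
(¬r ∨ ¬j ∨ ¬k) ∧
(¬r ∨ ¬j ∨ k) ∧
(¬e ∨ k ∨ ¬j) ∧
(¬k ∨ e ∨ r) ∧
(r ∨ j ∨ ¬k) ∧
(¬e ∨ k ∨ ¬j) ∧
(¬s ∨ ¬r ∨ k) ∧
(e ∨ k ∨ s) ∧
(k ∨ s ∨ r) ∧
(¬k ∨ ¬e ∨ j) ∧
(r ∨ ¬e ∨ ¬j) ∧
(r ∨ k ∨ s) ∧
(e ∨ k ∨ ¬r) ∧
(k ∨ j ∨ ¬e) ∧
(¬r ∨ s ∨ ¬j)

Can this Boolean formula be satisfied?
Yes

Yes, the formula is satisfiable.

One satisfying assignment is: r=False, k=False, s=True, j=False, e=False

Verification: With this assignment, all 20 clauses evaluate to true.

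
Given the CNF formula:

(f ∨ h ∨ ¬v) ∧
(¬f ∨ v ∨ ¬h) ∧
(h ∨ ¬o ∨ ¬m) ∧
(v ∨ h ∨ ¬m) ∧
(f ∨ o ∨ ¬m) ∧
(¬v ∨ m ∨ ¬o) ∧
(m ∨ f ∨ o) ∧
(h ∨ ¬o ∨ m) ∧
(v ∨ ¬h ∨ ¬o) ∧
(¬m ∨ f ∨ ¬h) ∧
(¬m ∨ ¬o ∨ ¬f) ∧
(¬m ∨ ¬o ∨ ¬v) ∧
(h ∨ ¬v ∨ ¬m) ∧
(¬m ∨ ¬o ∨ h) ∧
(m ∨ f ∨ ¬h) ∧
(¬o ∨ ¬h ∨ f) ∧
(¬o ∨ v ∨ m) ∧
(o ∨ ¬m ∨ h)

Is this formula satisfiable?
Yes

Yes, the formula is satisfiable.

One satisfying assignment is: m=False, o=False, h=False, v=False, f=True

Verification: With this assignment, all 18 clauses evaluate to true.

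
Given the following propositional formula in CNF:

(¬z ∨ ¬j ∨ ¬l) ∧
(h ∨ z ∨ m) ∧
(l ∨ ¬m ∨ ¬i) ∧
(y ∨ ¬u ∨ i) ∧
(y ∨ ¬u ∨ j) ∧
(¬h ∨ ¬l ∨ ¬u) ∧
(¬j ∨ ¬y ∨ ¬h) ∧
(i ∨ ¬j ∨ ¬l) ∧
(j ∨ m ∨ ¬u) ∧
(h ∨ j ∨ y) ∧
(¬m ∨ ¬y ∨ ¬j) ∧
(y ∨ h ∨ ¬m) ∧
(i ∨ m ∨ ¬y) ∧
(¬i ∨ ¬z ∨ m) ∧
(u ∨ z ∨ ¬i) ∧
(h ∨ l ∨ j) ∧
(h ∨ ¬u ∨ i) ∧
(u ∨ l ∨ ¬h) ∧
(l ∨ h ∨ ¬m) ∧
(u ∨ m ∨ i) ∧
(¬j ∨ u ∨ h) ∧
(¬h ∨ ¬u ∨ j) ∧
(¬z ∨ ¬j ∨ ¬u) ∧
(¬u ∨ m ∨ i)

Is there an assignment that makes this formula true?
Yes

Yes, the formula is satisfiable.

One satisfying assignment is: z=False, y=False, m=True, j=False, l=True, i=False, u=False, h=True

Verification: With this assignment, all 24 clauses evaluate to true.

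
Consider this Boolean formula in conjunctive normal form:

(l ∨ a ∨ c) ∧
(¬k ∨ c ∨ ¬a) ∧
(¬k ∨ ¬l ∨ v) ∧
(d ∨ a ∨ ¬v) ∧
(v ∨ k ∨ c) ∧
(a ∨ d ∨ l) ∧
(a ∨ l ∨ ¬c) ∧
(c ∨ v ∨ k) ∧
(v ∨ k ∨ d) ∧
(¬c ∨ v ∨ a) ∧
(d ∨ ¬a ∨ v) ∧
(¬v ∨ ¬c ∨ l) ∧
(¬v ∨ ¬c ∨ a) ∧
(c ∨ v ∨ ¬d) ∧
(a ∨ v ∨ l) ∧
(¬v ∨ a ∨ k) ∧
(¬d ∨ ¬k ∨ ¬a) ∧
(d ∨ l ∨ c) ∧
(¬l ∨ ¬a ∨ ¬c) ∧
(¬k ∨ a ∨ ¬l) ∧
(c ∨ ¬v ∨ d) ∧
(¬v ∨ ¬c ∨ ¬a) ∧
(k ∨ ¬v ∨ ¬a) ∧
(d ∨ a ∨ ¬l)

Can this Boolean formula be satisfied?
Yes

Yes, the formula is satisfiable.

One satisfying assignment is: a=True, k=False, l=False, v=False, c=True, d=True

Verification: With this assignment, all 24 clauses evaluate to true.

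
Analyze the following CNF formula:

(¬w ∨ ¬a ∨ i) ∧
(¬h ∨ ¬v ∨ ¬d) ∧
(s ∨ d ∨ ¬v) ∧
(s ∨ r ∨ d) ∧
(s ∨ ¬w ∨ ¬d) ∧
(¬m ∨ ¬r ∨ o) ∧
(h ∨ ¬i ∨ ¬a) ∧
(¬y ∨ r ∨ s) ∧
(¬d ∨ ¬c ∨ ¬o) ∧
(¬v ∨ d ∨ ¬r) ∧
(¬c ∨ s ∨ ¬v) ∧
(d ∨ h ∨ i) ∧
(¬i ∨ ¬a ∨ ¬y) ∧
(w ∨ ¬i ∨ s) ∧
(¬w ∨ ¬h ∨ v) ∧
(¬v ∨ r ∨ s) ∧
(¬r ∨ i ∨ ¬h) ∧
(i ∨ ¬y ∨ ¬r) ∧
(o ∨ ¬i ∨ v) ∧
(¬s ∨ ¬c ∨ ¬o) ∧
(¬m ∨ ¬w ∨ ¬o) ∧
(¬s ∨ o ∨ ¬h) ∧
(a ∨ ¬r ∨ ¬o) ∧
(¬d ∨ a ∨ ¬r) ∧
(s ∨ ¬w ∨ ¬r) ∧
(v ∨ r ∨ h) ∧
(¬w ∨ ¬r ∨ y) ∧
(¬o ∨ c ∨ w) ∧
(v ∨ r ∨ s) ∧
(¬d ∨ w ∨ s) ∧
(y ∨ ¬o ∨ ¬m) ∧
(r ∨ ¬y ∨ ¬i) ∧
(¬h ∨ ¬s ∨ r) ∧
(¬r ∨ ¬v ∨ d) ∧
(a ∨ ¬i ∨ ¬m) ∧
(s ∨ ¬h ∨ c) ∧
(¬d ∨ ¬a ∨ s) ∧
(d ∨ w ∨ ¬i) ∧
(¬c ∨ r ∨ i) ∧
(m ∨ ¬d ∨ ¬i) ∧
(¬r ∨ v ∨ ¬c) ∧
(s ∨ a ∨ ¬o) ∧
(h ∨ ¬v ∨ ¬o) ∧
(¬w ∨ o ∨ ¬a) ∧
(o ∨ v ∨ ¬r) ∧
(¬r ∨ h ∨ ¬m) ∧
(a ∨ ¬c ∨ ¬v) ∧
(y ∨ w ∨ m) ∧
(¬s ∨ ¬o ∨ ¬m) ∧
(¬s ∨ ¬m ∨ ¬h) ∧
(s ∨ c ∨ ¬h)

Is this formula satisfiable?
Yes

Yes, the formula is satisfiable.

One satisfying assignment is: m=False, s=True, w=True, a=False, y=False, i=False, v=True, h=False, c=False, d=True, r=False, o=False

Verification: With this assignment, all 51 clauses evaluate to true.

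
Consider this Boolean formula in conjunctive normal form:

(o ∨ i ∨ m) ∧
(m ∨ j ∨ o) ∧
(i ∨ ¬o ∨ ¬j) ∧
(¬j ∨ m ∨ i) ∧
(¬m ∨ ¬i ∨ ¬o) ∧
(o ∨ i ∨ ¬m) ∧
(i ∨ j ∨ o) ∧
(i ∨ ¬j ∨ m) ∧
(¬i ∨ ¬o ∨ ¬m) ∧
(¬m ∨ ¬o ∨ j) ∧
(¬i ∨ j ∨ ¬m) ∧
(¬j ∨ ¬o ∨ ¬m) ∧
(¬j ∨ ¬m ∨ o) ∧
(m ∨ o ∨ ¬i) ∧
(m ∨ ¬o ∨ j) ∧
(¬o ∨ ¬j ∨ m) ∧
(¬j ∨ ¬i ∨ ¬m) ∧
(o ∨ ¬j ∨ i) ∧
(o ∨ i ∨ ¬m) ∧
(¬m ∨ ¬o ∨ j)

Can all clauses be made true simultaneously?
No

No, the formula is not satisfiable.

No assignment of truth values to the variables can make all 20 clauses true simultaneously.

The formula is UNSAT (unsatisfiable).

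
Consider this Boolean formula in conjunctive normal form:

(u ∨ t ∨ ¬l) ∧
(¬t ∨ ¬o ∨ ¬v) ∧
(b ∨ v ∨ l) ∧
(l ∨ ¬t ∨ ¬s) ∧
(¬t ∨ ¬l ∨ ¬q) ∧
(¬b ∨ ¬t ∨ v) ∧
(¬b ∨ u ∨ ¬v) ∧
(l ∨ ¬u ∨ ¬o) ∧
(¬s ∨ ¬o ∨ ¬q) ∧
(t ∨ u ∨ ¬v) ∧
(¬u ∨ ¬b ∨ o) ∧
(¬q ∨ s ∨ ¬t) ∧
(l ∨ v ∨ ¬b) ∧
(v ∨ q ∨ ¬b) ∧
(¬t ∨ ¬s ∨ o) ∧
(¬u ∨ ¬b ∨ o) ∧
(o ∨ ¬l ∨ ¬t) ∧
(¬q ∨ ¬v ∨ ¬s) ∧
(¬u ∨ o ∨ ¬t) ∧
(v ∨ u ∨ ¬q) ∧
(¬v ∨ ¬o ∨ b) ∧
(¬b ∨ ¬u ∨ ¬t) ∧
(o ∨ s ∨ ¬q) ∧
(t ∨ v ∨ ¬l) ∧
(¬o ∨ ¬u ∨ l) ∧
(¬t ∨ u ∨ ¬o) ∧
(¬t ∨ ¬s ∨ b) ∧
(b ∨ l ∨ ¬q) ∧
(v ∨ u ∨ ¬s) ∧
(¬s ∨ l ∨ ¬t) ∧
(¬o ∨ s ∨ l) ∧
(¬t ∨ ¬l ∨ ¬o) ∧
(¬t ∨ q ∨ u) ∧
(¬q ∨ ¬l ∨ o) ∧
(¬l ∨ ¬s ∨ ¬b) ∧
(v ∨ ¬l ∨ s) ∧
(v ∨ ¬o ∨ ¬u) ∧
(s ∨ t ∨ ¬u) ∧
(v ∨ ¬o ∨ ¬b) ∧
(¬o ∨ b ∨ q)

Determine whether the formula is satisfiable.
Yes

Yes, the formula is satisfiable.

One satisfying assignment is: s=True, l=False, t=False, o=False, u=True, b=False, q=False, v=True

Verification: With this assignment, all 40 clauses evaluate to true.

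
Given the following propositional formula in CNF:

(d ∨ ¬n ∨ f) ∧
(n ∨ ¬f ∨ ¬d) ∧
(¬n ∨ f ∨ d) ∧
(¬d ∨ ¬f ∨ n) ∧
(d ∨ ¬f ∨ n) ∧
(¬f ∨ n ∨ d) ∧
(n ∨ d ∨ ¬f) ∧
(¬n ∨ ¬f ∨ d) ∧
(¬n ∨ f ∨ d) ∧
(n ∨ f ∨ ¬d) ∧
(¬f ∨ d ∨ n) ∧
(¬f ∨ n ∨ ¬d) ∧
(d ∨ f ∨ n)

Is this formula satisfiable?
Yes

Yes, the formula is satisfiable.

One satisfying assignment is: d=True, f=False, n=True

Verification: With this assignment, all 13 clauses evaluate to true.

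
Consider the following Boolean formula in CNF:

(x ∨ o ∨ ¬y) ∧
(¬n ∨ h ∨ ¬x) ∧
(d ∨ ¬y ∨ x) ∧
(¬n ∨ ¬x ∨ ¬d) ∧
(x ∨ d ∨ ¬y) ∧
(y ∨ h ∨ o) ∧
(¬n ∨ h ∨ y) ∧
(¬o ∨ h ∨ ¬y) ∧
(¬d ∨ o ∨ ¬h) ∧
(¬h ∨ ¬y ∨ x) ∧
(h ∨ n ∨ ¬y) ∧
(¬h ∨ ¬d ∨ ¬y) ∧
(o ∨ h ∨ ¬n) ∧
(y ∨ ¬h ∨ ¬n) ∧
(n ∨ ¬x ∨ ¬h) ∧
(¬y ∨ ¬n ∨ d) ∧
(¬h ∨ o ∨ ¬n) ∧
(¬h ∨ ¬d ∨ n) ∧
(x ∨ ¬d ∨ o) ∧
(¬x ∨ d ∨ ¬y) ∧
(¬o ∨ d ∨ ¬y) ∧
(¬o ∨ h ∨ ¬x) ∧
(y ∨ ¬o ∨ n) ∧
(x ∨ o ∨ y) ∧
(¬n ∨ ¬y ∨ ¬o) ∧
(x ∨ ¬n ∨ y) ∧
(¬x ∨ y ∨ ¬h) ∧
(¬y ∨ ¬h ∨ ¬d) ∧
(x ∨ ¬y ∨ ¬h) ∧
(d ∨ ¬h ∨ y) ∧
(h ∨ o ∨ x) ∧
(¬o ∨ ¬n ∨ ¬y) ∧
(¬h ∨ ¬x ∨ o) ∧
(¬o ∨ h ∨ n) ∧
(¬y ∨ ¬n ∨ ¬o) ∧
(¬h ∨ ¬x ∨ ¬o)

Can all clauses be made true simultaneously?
No

No, the formula is not satisfiable.

No assignment of truth values to the variables can make all 36 clauses true simultaneously.

The formula is UNSAT (unsatisfiable).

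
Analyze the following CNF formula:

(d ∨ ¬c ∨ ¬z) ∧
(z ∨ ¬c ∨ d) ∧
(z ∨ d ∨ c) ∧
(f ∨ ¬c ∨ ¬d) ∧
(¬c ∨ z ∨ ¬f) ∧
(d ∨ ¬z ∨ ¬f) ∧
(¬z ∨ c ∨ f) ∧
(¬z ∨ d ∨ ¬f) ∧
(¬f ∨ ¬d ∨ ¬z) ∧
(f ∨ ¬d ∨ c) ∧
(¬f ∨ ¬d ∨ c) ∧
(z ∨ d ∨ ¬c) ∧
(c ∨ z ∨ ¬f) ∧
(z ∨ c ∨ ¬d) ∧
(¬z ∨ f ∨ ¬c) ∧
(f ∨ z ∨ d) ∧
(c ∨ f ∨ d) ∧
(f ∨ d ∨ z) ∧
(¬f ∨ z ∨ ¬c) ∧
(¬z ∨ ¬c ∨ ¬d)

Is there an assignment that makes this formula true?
No

No, the formula is not satisfiable.

No assignment of truth values to the variables can make all 20 clauses true simultaneously.

The formula is UNSAT (unsatisfiable).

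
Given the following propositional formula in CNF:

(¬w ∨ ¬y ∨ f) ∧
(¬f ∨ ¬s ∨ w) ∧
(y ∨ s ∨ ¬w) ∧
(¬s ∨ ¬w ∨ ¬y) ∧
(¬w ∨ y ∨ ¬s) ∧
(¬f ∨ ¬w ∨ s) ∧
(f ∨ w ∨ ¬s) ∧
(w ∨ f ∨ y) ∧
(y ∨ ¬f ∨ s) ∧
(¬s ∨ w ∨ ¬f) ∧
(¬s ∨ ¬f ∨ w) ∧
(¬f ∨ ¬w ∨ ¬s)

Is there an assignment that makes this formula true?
Yes

Yes, the formula is satisfiable.

One satisfying assignment is: f=False, s=False, y=True, w=False

Verification: With this assignment, all 12 clauses evaluate to true.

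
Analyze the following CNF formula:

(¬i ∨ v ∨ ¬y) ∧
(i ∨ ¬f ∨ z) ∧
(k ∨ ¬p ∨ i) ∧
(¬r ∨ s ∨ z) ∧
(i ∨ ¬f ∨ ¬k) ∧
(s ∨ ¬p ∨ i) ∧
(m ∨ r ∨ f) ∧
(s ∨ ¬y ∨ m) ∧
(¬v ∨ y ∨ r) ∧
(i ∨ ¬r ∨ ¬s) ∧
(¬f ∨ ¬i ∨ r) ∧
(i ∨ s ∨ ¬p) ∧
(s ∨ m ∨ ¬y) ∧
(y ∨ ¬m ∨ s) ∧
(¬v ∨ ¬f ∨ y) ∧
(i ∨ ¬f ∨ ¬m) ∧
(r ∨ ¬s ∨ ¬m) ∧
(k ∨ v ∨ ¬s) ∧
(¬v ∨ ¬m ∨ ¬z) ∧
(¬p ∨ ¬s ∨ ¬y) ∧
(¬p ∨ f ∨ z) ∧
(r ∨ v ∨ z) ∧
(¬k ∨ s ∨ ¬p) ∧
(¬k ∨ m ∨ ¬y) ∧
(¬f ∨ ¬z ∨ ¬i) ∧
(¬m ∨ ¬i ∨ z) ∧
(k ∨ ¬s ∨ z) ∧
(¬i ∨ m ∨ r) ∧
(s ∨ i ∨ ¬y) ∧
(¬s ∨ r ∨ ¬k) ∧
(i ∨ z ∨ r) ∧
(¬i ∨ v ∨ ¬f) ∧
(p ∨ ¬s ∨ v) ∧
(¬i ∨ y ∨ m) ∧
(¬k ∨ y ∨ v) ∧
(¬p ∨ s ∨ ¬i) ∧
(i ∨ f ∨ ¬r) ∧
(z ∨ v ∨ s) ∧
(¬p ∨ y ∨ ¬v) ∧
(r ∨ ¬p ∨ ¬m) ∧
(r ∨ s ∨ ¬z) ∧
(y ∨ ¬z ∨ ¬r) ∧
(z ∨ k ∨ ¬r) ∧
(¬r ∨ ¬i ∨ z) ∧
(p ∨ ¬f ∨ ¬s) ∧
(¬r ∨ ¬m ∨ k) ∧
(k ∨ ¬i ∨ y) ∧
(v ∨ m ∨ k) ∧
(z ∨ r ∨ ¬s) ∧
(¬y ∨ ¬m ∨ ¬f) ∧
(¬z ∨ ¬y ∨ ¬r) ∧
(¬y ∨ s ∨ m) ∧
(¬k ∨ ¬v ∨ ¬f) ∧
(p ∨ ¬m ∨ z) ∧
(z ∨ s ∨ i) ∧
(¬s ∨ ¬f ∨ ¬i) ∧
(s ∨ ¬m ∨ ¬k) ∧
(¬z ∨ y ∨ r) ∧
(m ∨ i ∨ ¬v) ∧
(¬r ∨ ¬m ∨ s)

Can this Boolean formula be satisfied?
No

No, the formula is not satisfiable.

No assignment of truth values to the variables can make all 60 clauses true simultaneously.

The formula is UNSAT (unsatisfiable).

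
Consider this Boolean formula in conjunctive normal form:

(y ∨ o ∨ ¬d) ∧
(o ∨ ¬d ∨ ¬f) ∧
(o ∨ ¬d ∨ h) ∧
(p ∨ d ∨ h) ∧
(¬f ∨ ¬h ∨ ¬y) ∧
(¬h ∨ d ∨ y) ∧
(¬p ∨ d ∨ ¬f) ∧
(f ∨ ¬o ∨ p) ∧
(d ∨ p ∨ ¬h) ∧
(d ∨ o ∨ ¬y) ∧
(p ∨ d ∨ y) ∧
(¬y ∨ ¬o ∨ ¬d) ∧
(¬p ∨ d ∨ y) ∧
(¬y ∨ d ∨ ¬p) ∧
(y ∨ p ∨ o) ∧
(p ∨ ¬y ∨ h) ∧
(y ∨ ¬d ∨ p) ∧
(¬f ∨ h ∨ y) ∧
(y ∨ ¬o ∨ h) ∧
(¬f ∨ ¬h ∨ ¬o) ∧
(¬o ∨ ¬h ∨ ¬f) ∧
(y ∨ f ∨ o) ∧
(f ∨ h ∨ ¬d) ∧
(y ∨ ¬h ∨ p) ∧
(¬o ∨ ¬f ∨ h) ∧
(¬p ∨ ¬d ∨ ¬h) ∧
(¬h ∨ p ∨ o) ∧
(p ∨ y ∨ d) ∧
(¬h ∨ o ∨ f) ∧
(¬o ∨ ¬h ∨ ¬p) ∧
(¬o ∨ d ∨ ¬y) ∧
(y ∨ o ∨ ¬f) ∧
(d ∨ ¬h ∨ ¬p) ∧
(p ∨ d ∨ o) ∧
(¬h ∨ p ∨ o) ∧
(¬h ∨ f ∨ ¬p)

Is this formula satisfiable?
No

No, the formula is not satisfiable.

No assignment of truth values to the variables can make all 36 clauses true simultaneously.

The formula is UNSAT (unsatisfiable).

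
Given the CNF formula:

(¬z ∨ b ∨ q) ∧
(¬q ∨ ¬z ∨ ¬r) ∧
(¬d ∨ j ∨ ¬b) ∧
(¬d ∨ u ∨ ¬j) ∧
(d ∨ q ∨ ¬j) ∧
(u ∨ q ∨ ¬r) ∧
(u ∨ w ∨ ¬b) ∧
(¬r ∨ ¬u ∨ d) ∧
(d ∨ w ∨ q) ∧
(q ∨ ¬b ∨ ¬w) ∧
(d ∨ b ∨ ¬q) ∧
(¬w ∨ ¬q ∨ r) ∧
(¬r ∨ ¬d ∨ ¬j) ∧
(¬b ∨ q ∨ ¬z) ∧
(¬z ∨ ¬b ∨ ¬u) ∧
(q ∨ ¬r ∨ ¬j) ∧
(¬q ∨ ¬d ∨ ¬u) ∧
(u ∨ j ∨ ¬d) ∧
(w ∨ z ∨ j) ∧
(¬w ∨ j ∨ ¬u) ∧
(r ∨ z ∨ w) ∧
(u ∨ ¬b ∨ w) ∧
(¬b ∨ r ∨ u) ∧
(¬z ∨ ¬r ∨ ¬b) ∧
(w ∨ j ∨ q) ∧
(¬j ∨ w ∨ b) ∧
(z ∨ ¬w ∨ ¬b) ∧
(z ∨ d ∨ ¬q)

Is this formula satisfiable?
Yes

Yes, the formula is satisfiable.

One satisfying assignment is: d=False, w=True, u=False, r=False, j=False, q=False, z=False, b=False

Verification: With this assignment, all 28 clauses evaluate to true.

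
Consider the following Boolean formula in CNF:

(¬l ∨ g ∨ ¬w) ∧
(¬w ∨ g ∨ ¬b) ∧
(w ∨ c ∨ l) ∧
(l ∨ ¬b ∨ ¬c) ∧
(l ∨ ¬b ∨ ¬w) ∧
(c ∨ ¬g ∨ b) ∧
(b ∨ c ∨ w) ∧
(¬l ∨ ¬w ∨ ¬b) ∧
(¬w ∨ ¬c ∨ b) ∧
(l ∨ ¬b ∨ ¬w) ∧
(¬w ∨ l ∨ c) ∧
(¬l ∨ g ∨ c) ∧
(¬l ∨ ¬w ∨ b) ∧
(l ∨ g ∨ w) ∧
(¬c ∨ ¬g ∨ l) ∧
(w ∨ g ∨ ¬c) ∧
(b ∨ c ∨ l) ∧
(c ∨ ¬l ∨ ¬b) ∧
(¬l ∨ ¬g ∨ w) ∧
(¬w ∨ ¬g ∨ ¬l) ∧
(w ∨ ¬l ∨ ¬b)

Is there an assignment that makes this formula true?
No

No, the formula is not satisfiable.

No assignment of truth values to the variables can make all 21 clauses true simultaneously.

The formula is UNSAT (unsatisfiable).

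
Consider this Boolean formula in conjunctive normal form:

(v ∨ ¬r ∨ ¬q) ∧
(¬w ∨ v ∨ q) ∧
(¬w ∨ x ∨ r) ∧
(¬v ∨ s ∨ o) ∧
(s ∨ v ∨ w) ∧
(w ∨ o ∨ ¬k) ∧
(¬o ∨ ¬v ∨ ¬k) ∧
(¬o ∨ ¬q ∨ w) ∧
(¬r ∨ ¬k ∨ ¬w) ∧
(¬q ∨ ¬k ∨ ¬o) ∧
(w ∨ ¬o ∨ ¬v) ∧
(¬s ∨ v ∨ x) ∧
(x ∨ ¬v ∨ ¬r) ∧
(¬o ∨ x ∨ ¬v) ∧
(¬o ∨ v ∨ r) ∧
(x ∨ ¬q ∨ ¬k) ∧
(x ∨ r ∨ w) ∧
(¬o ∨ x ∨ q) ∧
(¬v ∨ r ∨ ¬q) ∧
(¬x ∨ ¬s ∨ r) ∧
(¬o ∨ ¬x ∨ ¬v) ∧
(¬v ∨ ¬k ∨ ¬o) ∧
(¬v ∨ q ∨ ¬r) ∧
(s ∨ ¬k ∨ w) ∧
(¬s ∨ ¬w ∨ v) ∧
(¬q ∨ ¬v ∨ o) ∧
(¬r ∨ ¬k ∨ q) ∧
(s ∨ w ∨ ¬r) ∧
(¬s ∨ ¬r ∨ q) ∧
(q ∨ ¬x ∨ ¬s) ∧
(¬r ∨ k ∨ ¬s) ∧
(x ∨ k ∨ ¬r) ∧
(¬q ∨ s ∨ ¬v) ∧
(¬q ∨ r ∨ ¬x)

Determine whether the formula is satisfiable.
No

No, the formula is not satisfiable.

No assignment of truth values to the variables can make all 34 clauses true simultaneously.

The formula is UNSAT (unsatisfiable).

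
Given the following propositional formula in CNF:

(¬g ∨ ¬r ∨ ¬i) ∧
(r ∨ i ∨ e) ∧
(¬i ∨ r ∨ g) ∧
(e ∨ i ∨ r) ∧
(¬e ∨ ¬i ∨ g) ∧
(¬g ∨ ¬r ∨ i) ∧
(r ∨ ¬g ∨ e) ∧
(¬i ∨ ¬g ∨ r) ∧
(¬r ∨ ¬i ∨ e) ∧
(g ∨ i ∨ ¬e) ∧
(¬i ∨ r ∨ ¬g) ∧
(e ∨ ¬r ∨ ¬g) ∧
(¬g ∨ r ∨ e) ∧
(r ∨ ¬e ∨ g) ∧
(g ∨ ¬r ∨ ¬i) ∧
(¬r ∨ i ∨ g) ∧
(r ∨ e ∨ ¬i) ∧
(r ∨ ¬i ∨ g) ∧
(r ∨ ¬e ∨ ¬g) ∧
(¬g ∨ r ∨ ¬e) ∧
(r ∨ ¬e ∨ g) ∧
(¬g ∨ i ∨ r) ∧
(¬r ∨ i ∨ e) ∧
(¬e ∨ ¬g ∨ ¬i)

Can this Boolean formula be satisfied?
No

No, the formula is not satisfiable.

No assignment of truth values to the variables can make all 24 clauses true simultaneously.

The formula is UNSAT (unsatisfiable).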